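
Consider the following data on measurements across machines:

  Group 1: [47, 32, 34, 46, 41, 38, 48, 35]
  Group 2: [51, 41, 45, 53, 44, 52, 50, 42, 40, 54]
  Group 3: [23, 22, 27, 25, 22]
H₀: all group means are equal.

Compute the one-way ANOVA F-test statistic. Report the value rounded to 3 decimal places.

test statistic = 32.920

Group means [40.12, 47.20, 23.80], grand mean 39.652
SSB = Σnᵢ(x̄ᵢ−x̄)² = 1827.942; SSW = ΣΣ(x−x̄ᵢ)² = 555.275
MSB = 1827.942/2 = 913.9712; MSW = 555.275/20 = 27.7637
F = MSB/MSW = 32.9196
df = (2, 20)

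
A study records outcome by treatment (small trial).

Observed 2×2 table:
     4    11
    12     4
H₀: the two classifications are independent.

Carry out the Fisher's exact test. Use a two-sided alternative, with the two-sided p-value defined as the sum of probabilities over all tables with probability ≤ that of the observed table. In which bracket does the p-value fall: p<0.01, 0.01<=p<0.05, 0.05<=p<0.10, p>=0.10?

p-value bracket: 0.01<=p<0.05

Margins: r₁=15, r₂=16, c₁=16, c₂=15, n=31
p_obs = C(15,4)·C(16,12)/C(31,16); sum pmf over tables with pmf ≤ p_obs
p-value (two-sided) = 0.01211
→ bracket: 0.01<=p<0.05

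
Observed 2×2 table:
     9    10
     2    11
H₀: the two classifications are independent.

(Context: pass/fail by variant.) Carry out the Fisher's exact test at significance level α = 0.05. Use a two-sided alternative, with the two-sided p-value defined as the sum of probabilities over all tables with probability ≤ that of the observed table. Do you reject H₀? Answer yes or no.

Margins: r₁=19, r₂=13, c₁=11, c₂=21, n=32
p_obs = C(19,9)·C(13,2)/C(32,11); sum pmf over tables with pmf ≤ p_obs
p-value (two-sided) = 0.12795
At α=0.05: p ≥ α → fail to reject H₀

reject H₀: no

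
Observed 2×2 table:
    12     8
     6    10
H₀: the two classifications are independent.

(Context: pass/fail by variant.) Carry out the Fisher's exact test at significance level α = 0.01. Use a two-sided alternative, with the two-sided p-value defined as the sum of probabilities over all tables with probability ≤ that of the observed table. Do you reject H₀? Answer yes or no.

reject H₀: no

Margins: r₁=20, r₂=16, c₁=18, c₂=18, n=36
p_obs = C(20,12)·C(16,6)/C(36,18); sum pmf over tables with pmf ≤ p_obs
p-value (two-sided) = 0.31453
At α=0.01: p ≥ α → fail to reject H₀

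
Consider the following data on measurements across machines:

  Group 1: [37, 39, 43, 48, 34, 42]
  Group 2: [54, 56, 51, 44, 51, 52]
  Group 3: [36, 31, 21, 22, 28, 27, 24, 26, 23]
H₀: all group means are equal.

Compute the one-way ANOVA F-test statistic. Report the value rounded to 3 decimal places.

test statistic = 53.529

Group means [40.50, 51.33, 26.44], grand mean 37.571
SSB = Σnᵢ(x̄ᵢ−x̄)² = 2302.087; SSW = ΣΣ(x−x̄ᵢ)² = 387.056
MSB = 2302.087/2 = 1151.0437; MSW = 387.056/18 = 21.5031
F = MSB/MSW = 53.5292
df = (2, 18)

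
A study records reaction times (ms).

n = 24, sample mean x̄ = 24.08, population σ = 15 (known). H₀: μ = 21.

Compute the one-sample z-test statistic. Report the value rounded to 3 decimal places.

test statistic = 1.006

SE = σ/√n = 15/√24 = 3.0619
z = (x̄−μ₀)/SE = (24.08−21)/3.0619 = 1.0059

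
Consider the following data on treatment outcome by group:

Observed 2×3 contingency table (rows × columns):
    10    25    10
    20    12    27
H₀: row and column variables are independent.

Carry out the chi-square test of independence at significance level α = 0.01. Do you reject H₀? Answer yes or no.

reject H₀: yes

Row totals [45, 59], col totals [30, 37, 37], n=104
χ² = (10−12.98)²/12.98 + (25−16.01)²/16.01 + (10−16.01)²/16.01 + (20−17.02)²/17.02 + (12−20.99)²/20.99 + (27−20.99)²/20.99 = 14.0823
df = 2
p-value (upper-tail) = 0.00088
At α=0.01: p < α → reject H₀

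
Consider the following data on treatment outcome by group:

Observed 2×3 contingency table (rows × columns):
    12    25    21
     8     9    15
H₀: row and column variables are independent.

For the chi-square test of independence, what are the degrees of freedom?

df = (r−1)(c−1) = (2−1)·(3−1) = 2

degrees of freedom = 2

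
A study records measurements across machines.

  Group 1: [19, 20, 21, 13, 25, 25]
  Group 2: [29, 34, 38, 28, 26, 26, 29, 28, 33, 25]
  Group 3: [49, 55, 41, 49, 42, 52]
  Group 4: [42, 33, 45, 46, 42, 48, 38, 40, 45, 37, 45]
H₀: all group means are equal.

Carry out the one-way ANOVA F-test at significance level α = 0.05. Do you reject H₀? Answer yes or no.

Group means [20.50, 29.60, 48.00, 41.91], grand mean 35.394
SSB = Σnᵢ(x̄ᵢ−x̄)² = 3087.070; SSW = ΣΣ(x−x̄ᵢ)² = 610.809
MSB = 3087.070/3 = 1029.0232; MSW = 610.809/29 = 21.0624
F = MSB/MSW = 48.8560
df = (3, 29)
p-value (upper-tail) = 0.00000
At α=0.05: p < α → reject H₀

reject H₀: yes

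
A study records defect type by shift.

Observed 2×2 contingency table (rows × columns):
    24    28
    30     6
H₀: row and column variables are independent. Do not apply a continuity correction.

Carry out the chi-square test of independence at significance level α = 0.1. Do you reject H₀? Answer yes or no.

reject H₀: yes

Row totals [52, 36], col totals [54, 34], n=88
χ² = (24−31.91)²/31.91 + (28−20.09)²/20.09 + (30−22.09)²/22.09 + (6−13.91)²/13.91 = 12.4029
df = 1
p-value (upper-tail) = 0.00043
At α=0.1: p < α → reject H₀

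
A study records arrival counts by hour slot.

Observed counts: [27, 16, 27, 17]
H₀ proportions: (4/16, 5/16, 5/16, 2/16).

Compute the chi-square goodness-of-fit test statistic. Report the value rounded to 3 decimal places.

n = 87; E_i = n·p_i = [21.75, 27.19, 27.19, 10.88]
χ² = (27−21.75)²/21.75 + (16−27.19)²/27.19 + (27−27.19)²/27.19 + (17−10.88)²/10.88 = 9.3218
df = 3

test statistic = 9.322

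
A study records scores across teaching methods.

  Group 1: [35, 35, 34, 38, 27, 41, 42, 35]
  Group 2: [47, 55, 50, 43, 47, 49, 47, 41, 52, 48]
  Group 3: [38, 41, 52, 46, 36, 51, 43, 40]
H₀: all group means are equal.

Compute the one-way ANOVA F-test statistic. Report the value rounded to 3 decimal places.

test statistic = 13.775

Group means [35.88, 47.90, 43.38], grand mean 42.808
SSB = Σnᵢ(x̄ᵢ−x̄)² = 646.388; SSW = ΣΣ(x−x̄ᵢ)² = 539.650
MSB = 646.388/2 = 323.1942; MSW = 539.650/23 = 23.4630
F = MSB/MSW = 13.7746
df = (2, 23)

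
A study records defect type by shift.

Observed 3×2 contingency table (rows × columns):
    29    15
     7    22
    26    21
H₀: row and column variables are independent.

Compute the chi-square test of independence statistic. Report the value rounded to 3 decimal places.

Row totals [44, 29, 47], col totals [62, 58], n=120
χ² = (29−22.73)²/22.73 + (15−21.27)²/21.27 + (7−14.98)²/14.98 + (22−14.02)²/14.02 + (26−24.28)²/24.28 + (21−22.72)²/22.72 = 12.6258
df = 2

test statistic = 12.626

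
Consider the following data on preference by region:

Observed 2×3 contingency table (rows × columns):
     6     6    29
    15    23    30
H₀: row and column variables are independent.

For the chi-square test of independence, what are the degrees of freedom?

degrees of freedom = 2

df = (r−1)(c−1) = (2−1)·(3−1) = 2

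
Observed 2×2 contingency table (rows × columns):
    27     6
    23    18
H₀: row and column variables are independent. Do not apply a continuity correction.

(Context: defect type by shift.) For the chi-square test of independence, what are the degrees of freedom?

df = (r−1)(c−1) = (2−1)·(2−1) = 1

degrees of freedom = 1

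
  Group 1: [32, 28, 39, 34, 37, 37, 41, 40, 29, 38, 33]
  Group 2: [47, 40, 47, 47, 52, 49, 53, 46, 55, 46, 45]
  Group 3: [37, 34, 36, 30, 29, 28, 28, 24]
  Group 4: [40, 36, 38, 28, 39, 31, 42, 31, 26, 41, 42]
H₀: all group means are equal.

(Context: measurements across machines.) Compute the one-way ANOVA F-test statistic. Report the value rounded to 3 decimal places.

Group means [35.27, 47.91, 30.75, 35.82], grand mean 37.927
SSB = Σnᵢ(x̄ᵢ−x̄)² = 1634.553; SSW = ΣΣ(x−x̄ᵢ)² = 848.227
MSB = 1634.553/3 = 544.8511; MSW = 848.227/37 = 22.9251
F = MSB/MSW = 23.7666
df = (3, 37)

test statistic = 23.767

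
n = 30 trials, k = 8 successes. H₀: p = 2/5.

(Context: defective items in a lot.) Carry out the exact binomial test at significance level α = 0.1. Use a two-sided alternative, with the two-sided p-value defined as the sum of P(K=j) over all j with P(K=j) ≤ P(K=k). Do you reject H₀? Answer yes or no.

Exact binomial: n=30, k=8, p₀=2/5=0.4000
P(X=j) = C(n,j)·p₀^j·(1−p₀)^(n−j); p = Σ P(X=j) over j with P(X=j) ≤ P(X=8)
p-value (two-sided) = 0.19107
At α=0.1: p ≥ α → fail to reject H₀

reject H₀: no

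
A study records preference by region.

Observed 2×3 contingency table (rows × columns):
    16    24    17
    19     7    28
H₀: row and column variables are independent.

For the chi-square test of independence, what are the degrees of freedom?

df = (r−1)(c−1) = (2−1)·(3−1) = 2

degrees of freedom = 2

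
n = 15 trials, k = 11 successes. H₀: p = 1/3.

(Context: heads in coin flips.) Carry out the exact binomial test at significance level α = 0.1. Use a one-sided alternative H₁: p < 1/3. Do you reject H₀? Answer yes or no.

reject H₀: no

Exact binomial: n=15, k=11, p₀=1/3=0.3333
P(X≤11) from Σ C(n,i)·p₀^i·(1−p₀)^(n−i)
p-value (one-sided, H₁ less) = 0.99971
At α=0.1: p ≥ α → fail to reject H₀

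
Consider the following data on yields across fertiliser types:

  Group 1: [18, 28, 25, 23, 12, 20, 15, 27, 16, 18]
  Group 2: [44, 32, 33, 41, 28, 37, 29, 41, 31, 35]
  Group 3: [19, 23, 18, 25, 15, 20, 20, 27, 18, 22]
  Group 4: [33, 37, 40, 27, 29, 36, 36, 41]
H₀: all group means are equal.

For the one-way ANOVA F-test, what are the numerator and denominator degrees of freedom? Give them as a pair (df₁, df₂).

degrees of freedom = [3, 34]

k = 4 groups, N = 38 total
df = (k−1, N−k) = (4−1, 38−4) = (3, 34)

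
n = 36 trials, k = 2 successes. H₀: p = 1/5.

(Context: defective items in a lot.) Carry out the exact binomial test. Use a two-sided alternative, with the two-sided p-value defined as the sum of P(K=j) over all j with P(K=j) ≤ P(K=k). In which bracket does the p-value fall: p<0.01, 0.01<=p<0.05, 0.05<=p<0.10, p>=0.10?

p-value bracket: 0.01<=p<0.05

Exact binomial: n=36, k=2, p₀=1/5=0.2000
P(X=j) = C(n,j)·p₀^j·(1−p₀)^(n−j); p = Σ P(X=j) over j with P(X=j) ≤ P(X=2)
p-value (two-sided) = 0.03424
→ bracket: 0.01<=p<0.05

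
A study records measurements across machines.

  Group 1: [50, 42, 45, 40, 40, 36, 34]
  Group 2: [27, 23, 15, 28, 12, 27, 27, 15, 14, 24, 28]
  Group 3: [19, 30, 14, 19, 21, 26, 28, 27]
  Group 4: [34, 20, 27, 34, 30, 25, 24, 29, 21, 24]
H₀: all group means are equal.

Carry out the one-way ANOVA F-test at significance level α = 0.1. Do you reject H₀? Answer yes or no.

Group means [41.00, 21.82, 23.00, 26.80], grand mean 27.194
SSB = Σnᵢ(x̄ᵢ−x̄)² = 1794.403; SSW = ΣΣ(x−x̄ᵢ)² = 1021.236
MSB = 1794.403/3 = 598.1342; MSW = 1021.236/32 = 31.9136
F = MSB/MSW = 18.7423
df = (3, 32)
p-value (upper-tail) = 0.00000
At α=0.1: p < α → reject H₀

reject H₀: yes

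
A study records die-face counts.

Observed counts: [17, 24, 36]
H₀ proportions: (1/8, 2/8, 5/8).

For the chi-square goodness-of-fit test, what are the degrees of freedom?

df = k − 1 = 3 − 1 = 2

degrees of freedom = 2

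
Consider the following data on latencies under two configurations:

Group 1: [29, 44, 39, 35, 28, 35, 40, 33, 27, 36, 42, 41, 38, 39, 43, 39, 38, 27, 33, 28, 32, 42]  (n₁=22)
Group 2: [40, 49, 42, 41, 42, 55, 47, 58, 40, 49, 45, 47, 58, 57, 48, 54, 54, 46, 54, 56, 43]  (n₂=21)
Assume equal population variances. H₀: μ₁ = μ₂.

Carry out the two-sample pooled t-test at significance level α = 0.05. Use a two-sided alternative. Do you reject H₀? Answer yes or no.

x̄₁=35.818, s₁=5.500, n₁=22
x̄₂=48.810, s₂=6.242, n₂=21
s_p² = [21·5.500² + 20·6.242²]/41 = 34.5003
SE = √(s_p²·(1/22+1/21)) = 1.7919
t = (35.818−48.810)/1.7919 = -7.2499
df = 41
p-value (two-sided) = 0.00000
At α=0.05: p < α → reject H₀

reject H₀: yes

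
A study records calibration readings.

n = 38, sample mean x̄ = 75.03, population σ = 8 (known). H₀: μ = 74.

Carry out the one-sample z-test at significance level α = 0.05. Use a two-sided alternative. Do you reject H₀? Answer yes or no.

SE = σ/√n = 8/√38 = 1.2978
z = (x̄−μ₀)/SE = (75.03−74)/1.2978 = 0.7937
p-value (two-sided) = 0.42739
At α=0.05: p ≥ α → fail to reject H₀

reject H₀: no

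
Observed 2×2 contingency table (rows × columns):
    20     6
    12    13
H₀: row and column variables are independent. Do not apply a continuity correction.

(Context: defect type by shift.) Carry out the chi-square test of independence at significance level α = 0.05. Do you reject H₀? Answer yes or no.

reject H₀: yes

Row totals [26, 25], col totals [32, 19], n=51
χ² = (20−16.31)²/16.31 + (6−9.69)²/9.69 + (12−15.69)²/15.69 + (13−9.31)²/9.31 = 4.5611
df = 1
p-value (upper-tail) = 0.03271
At α=0.05: p < α → reject H₀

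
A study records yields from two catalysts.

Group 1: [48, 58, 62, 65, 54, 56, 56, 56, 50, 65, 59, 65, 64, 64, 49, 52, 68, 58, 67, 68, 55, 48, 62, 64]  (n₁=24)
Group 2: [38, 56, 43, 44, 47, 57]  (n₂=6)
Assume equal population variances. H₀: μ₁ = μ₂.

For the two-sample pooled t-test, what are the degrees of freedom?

degrees of freedom = 28

df = n₁ + n₂ − 2 = 24 + 6 − 2 = 28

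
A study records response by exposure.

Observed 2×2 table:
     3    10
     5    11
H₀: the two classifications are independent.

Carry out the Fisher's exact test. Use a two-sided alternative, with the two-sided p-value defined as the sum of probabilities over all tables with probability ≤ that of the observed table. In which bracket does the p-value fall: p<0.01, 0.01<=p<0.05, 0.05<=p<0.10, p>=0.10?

Margins: r₁=13, r₂=16, c₁=8, c₂=21, n=29
p_obs = C(13,3)·C(16,5)/C(29,8); sum pmf over tables with pmf ≤ p_obs
p-value (two-sided) = 0.69682
→ bracket: p>=0.10

p-value bracket: p>=0.10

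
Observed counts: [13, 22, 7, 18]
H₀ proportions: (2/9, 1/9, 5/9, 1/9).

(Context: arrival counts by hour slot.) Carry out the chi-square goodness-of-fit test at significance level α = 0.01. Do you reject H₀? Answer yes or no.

n = 60; E_i = n·p_i = [13.33, 6.67, 33.33, 6.67]
χ² = (13−13.33)²/13.33 + (22−6.67)²/6.67 + (7−33.33)²/33.33 + (18−6.67)²/6.67 = 75.3450
df = 3
p-value (upper-tail) = 0.00000
At α=0.01: p < α → reject H₀

reject H₀: yes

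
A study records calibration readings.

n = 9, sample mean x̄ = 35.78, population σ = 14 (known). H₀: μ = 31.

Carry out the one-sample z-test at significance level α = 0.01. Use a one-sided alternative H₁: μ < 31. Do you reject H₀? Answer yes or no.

reject H₀: no

SE = σ/√n = 14/√9 = 4.6667
z = (x̄−μ₀)/SE = (35.78−31)/4.6667 = 1.0243
p-value (one-sided, H₁ less) = 0.84715
At α=0.01: p ≥ α → fail to reject H₀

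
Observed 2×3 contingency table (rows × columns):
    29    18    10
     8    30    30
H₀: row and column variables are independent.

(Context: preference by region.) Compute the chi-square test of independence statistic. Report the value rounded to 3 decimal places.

test statistic = 24.138

Row totals [57, 68], col totals [37, 48, 40], n=125
χ² = (29−16.87)²/16.87 + (18−21.89)²/21.89 + (10−18.24)²/18.24 + (8−20.13)²/20.13 + (30−26.11)²/26.11 + (30−21.76)²/21.76 = 24.1378
df = 2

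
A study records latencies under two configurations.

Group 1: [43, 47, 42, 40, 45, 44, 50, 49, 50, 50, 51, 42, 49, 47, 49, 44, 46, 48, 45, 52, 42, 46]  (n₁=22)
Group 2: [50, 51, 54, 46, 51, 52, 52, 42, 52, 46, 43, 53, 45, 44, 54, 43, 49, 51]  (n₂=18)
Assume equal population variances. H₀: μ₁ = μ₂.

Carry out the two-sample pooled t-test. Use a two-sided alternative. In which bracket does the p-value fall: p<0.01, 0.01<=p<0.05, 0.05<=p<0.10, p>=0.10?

p-value bracket: 0.05<=p<0.10

x̄₁=46.409, s₁=3.390, n₁=22
x̄₂=48.778, s₂=4.095, n₂=18
s_p² = [21·3.390² + 17·4.095²]/38 = 13.8534
SE = √(s_p²·(1/22+1/18)) = 1.1829
t = (46.409−48.778)/1.1829 = -2.0024
df = 38
p-value (two-sided) = 0.05242
→ bracket: 0.05<=p<0.10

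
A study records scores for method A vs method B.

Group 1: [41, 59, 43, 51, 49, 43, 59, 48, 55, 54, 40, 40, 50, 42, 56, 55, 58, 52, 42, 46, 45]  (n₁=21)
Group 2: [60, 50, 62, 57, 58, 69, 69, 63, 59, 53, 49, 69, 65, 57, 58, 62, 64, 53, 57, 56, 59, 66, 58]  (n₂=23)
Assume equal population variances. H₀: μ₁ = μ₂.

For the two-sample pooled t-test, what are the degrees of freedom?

df = n₁ + n₂ − 2 = 21 + 23 − 2 = 42

degrees of freedom = 42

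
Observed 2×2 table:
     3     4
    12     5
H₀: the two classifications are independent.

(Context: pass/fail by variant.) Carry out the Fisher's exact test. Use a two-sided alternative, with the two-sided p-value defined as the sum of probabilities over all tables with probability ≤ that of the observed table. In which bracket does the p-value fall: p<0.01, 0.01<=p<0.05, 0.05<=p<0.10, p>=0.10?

p-value bracket: p>=0.10

Margins: r₁=7, r₂=17, c₁=15, c₂=9, n=24
p_obs = C(7,3)·C(17,12)/C(24,15); sum pmf over tables with pmf ≤ p_obs
p-value (two-sided) = 0.35636
→ bracket: p>=0.10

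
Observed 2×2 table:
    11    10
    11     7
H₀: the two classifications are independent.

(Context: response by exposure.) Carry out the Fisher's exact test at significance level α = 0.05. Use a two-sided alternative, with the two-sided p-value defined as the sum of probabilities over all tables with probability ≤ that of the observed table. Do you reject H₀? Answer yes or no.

Margins: r₁=21, r₂=18, c₁=22, c₂=17, n=39
p_obs = C(21,11)·C(18,11)/C(39,22); sum pmf over tables with pmf ≤ p_obs
p-value (two-sided) = 0.74791
At α=0.05: p ≥ α → fail to reject H₀

reject H₀: no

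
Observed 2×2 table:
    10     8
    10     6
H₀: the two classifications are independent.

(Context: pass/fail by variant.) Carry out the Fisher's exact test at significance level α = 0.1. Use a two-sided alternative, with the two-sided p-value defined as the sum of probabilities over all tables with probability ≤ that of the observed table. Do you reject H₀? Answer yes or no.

reject H₀: no

Margins: r₁=18, r₂=16, c₁=20, c₂=14, n=34
p_obs = C(18,10)·C(16,10)/C(34,20); sum pmf over tables with pmf ≤ p_obs
p-value (two-sided) = 0.73845
At α=0.1: p ≥ α → fail to reject H₀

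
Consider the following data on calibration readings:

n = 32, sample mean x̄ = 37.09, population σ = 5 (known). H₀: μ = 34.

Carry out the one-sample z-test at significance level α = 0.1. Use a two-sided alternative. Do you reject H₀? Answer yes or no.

SE = σ/√n = 5/√32 = 0.8839
z = (x̄−μ₀)/SE = (37.09−34)/0.8839 = 3.4959
p-value (two-sided) = 0.00047
At α=0.1: p < α → reject H₀

reject H₀: yes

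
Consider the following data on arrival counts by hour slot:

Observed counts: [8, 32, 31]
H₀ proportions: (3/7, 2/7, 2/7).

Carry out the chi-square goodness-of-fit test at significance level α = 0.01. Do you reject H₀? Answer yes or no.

reject H₀: yes

n = 71; E_i = n·p_i = [30.43, 20.29, 20.29]
χ² = (8−30.43)²/30.43 + (32−20.29)²/20.29 + (31−20.29)²/20.29 = 28.9554
df = 2
p-value (upper-tail) = 0.00000
At α=0.01: p < α → reject H₀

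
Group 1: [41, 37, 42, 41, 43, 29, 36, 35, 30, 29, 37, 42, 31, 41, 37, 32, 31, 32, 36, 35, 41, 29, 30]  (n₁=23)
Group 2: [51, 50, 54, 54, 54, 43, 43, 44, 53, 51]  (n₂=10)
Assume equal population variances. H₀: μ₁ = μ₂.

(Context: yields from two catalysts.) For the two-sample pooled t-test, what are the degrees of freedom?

df = n₁ + n₂ − 2 = 23 + 10 − 2 = 31

degrees of freedom = 31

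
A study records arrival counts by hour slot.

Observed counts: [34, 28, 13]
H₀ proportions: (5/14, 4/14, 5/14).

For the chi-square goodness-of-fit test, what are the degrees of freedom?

degrees of freedom = 2

df = k − 1 = 3 − 1 = 2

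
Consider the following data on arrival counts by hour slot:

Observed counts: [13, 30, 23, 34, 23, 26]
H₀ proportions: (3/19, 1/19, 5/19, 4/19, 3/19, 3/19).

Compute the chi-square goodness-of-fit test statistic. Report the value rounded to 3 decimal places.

test statistic = 74.511

n = 149; E_i = n·p_i = [23.53, 7.84, 39.21, 31.37, 23.53, 23.53]
χ² = (13−23.53)²/23.53 + (30−7.84)²/7.84 + (23−39.21)²/39.21 + (34−31.37)²/31.37 + (23−23.53)²/23.53 + (26−23.53)²/23.53 = 74.5114
df = 5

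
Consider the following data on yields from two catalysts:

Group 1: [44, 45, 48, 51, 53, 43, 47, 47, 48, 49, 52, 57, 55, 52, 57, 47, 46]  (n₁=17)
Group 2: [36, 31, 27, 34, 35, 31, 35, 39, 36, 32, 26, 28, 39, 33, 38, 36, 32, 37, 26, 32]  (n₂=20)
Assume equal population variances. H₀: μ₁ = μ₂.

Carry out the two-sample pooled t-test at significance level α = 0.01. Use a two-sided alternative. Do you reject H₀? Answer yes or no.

x̄₁=49.471, s₁=4.317, n₁=17
x̄₂=33.150, s₂=4.095, n₂=20
s_p² = [16·4.317² + 19·4.095²]/35 = 17.6224
SE = √(s_p²·(1/17+1/20)) = 1.3848
t = (49.471−33.150)/1.3848 = 11.7853
df = 35
p-value (two-sided) = 0.00000
At α=0.01: p < α → reject H₀

reject H₀: yes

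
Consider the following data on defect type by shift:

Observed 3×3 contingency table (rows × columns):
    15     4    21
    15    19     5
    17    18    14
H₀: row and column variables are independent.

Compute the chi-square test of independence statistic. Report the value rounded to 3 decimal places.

test statistic = 20.015

Row totals [40, 39, 49], col totals [47, 41, 40], n=128
χ² = (15−14.69)²/14.69 + (4−12.81)²/12.81 + (21−12.50)²/12.50 + (15−14.32)²/14.32 + (19−12.49)²/12.49 + (5−12.19)²/12.19 + (17−17.99)²/17.99 + (18−15.70)²/15.70 + (14−15.31)²/15.31 = 20.0149
df = 4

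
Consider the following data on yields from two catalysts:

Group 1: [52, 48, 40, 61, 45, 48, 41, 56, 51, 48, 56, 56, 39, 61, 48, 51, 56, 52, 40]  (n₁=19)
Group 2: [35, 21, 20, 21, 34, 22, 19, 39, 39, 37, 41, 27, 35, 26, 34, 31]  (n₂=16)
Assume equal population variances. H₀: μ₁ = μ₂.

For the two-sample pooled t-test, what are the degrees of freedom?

degrees of freedom = 33

df = n₁ + n₂ − 2 = 19 + 16 − 2 = 33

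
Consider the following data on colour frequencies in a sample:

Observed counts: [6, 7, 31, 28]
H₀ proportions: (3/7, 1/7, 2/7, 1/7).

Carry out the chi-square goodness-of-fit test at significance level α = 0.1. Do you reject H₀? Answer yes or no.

n = 72; E_i = n·p_i = [30.86, 10.29, 20.57, 10.29]
χ² = (6−30.86)²/30.86 + (7−10.29)²/10.29 + (31−20.57)²/20.57 + (28−10.29)²/10.29 = 56.8681
df = 3
p-value (upper-tail) = 0.00000
At α=0.1: p < α → reject H₀

reject H₀: yes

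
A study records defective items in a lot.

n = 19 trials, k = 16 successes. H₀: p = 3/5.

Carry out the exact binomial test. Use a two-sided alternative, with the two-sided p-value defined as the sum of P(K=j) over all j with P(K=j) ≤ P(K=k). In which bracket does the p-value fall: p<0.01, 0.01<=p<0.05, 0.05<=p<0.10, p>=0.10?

Exact binomial: n=19, k=16, p₀=3/5=0.6000
P(X=j) = C(n,j)·p₀^j·(1−p₀)^(n−j); p = Σ P(X=j) over j with P(X=j) ≤ P(X=16)
p-value (two-sided) = 0.03452
→ bracket: 0.01<=p<0.05

p-value bracket: 0.01<=p<0.05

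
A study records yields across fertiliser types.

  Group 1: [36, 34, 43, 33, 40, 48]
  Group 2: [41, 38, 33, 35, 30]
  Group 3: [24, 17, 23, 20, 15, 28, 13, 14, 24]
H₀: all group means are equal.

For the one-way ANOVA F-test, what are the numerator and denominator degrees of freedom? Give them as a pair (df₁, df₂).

degrees of freedom = [2, 17]

k = 3 groups, N = 20 total
df = (k−1, N−k) = (3−1, 20−3) = (2, 17)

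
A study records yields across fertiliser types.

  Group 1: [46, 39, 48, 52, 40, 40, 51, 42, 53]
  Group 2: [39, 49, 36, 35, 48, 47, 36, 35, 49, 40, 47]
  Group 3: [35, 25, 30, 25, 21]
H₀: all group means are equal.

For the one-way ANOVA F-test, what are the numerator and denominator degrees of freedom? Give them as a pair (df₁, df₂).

k = 3 groups, N = 25 total
df = (k−1, N−k) = (3−1, 25−3) = (2, 22)

degrees of freedom = [2, 22]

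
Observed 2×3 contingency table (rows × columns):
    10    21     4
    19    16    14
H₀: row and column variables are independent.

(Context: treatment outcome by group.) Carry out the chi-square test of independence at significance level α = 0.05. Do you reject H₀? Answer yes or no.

Row totals [35, 49], col totals [29, 37, 18], n=84
χ² = (10−12.08)²/12.08 + (21−15.42)²/15.42 + (4−7.50)²/7.50 + (19−16.92)²/16.92 + (16−21.58)²/21.58 + (14−10.50)²/10.50 = 6.8822
df = 2
p-value (upper-tail) = 0.03203
At α=0.05: p < α → reject H₀

reject H₀: yes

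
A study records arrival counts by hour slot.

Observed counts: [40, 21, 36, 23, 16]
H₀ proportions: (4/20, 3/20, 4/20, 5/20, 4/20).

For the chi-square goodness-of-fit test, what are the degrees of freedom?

degrees of freedom = 4

df = k − 1 = 5 − 1 = 4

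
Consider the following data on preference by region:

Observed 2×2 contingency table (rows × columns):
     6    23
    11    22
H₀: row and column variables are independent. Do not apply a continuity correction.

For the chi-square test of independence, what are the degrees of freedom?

degrees of freedom = 1

df = (r−1)(c−1) = (2−1)·(2−1) = 1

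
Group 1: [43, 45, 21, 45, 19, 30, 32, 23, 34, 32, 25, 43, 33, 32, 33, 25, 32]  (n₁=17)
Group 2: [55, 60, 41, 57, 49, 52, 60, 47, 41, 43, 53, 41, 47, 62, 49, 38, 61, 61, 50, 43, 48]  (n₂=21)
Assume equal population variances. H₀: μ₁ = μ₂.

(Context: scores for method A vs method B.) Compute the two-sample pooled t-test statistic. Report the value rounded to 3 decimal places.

test statistic = -7.078

x̄₁=32.176, s₁=8.134, n₁=17
x̄₂=50.381, s₂=7.678, n₂=21
s_p² = [16·8.134² + 20·7.678²]/36 = 62.1506
SE = √(s_p²·(1/17+1/21)) = 2.5721
t = (32.176−50.381)/2.5721 = -7.0778
df = 36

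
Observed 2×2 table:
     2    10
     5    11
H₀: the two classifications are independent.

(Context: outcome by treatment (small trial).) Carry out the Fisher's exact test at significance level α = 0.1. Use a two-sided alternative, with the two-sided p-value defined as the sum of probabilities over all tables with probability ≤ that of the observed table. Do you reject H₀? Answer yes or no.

reject H₀: no

Margins: r₁=12, r₂=16, c₁=7, c₂=21, n=28
p_obs = C(12,2)·C(16,5)/C(28,7); sum pmf over tables with pmf ≤ p_obs
p-value (two-sided) = 0.66184
At α=0.1: p ≥ α → fail to reject H₀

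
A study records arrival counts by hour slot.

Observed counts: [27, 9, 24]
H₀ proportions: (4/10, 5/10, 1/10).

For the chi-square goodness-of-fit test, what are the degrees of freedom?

df = k − 1 = 3 − 1 = 2

degrees of freedom = 2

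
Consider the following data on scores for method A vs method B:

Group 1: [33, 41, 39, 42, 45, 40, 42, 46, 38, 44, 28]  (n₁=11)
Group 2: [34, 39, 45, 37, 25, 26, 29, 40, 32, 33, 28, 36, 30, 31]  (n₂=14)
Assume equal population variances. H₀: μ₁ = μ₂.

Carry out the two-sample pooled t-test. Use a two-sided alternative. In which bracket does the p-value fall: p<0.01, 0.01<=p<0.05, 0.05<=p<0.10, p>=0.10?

x̄₁=39.818, s₁=5.326, n₁=11
x̄₂=33.214, s₂=5.700, n₂=14
s_p² = [10·5.326² + 13·5.700²]/23 = 30.6954
SE = √(s_p²·(1/11+1/14)) = 2.2323
t = (39.818−33.214)/2.2323 = 2.9584
df = 23
p-value (two-sided) = 0.00704
→ bracket: p<0.01

p-value bracket: p<0.01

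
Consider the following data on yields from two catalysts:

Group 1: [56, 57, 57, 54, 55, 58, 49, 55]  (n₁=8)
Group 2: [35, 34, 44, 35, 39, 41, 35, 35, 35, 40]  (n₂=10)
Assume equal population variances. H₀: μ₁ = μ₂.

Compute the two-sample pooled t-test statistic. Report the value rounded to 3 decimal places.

x̄₁=55.125, s₁=2.800, n₁=8
x̄₂=37.300, s₂=3.433, n₂=10
s_p² = [7·2.800² + 9·3.433²]/16 = 10.0609
SE = √(s_p²·(1/8+1/10)) = 1.5046
t = (55.125−37.300)/1.5046 = 11.8473
df = 16

test statistic = 11.847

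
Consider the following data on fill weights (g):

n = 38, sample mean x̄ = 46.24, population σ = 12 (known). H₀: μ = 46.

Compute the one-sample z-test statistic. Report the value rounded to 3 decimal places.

test statistic = 0.123

SE = σ/√n = 12/√38 = 1.9467
z = (x̄−μ₀)/SE = (46.24−46)/1.9467 = 0.1233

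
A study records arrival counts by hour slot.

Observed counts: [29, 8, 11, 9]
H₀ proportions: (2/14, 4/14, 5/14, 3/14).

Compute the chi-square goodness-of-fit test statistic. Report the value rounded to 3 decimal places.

test statistic = 62.786

n = 57; E_i = n·p_i = [8.14, 16.29, 20.36, 12.21]
χ² = (29−8.14)²/8.14 + (8−16.29)²/16.29 + (11−20.36)²/20.36 + (9−12.21)²/12.21 = 62.7860
df = 3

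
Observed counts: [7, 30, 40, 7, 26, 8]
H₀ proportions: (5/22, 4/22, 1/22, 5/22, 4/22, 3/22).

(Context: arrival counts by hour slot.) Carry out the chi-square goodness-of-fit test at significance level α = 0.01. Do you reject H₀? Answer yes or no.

n = 118; E_i = n·p_i = [26.82, 21.45, 5.36, 26.82, 21.45, 16.09]
χ² = (7−26.82)²/26.82 + (30−21.45)²/21.45 + (40−5.36)²/5.36 + (7−26.82)²/26.82 + (26−21.45)²/21.45 + (8−16.09)²/16.09 = 261.3944
df = 5
p-value (upper-tail) = 0.00000
At α=0.01: p < α → reject H₀

reject H₀: yes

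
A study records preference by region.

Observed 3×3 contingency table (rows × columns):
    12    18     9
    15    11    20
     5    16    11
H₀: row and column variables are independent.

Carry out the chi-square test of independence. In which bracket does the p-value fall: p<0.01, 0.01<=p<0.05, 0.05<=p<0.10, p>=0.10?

Row totals [39, 46, 32], col totals [32, 45, 40], n=117
χ² = (12−10.67)²/10.67 + (18−15.00)²/15.00 + (9−13.33)²/13.33 + (15−12.58)²/12.58 + (11−17.69)²/17.69 + (20−15.73)²/15.73 + (5−8.75)²/8.75 + (16−12.31)²/12.31 + (11−10.94)²/10.94 = 9.0493
df = 4
p-value (upper-tail) = 0.05988
→ bracket: 0.05<=p<0.10

p-value bracket: 0.05<=p<0.10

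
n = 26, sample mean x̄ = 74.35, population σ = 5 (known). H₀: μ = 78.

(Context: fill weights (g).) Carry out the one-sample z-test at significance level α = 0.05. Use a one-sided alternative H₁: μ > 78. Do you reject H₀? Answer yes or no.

SE = σ/√n = 5/√26 = 0.9806
z = (x̄−μ₀)/SE = (74.35−78)/0.9806 = -3.7223
p-value (one-sided, H₁ greater) = 0.99990
At α=0.05: p ≥ α → fail to reject H₀

reject H₀: no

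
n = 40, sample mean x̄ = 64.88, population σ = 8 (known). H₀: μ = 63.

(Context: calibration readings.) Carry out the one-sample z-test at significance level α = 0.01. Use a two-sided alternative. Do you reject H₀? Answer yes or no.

reject H₀: no

SE = σ/√n = 8/√40 = 1.2649
z = (x̄−μ₀)/SE = (64.88−63)/1.2649 = 1.4863
p-value (two-sided) = 0.13721
At α=0.01: p ≥ α → fail to reject H₀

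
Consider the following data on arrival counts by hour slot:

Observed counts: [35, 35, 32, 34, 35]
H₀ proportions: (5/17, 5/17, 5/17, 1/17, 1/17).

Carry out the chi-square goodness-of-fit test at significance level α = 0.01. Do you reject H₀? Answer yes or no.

reject H₀: yes

n = 171; E_i = n·p_i = [50.29, 50.29, 50.29, 10.06, 10.06]
χ² = (35−50.29)²/50.29 + (35−50.29)²/50.29 + (32−50.29)²/50.29 + (34−10.06)²/10.06 + (35−10.06)²/10.06 = 134.7813
df = 4
p-value (upper-tail) = 0.00000
At α=0.01: p < α → reject H₀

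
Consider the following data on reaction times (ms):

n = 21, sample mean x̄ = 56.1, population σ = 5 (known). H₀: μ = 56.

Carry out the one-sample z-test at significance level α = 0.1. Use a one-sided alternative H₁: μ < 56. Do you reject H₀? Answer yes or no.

SE = σ/√n = 5/√21 = 1.0911
z = (x̄−μ₀)/SE = (56.1−56)/1.0911 = 0.0917
p-value (one-sided, H₁ less) = 0.53651
At α=0.1: p ≥ α → fail to reject H₀

reject H₀: no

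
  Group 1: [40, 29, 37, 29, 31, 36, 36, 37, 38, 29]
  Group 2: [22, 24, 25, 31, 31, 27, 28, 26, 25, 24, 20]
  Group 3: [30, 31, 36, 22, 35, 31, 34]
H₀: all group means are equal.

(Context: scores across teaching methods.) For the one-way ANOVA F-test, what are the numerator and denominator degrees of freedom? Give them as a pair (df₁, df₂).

degrees of freedom = [2, 25]

k = 3 groups, N = 28 total
df = (k−1, N−k) = (3−1, 28−3) = (2, 25)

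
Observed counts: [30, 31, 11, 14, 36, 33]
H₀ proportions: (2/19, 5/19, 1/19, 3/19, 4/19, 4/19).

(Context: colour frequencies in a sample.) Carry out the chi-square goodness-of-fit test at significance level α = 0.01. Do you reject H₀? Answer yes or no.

reject H₀: yes

n = 155; E_i = n·p_i = [16.32, 40.79, 8.16, 24.47, 32.63, 32.63]
χ² = (30−16.32)²/16.32 + (31−40.79)²/40.79 + (11−8.16)²/8.16 + (14−24.47)²/24.47 + (36−32.63)²/32.63 + (33−32.63)²/32.63 = 19.6509
df = 5
p-value (upper-tail) = 0.00145
At α=0.01: p < α → reject H₀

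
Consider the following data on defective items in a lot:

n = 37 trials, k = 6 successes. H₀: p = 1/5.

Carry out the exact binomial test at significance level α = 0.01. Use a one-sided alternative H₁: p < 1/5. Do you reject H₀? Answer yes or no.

reject H₀: no

Exact binomial: n=37, k=6, p₀=1/5=0.2000
P(X≤6) from Σ C(n,i)·p₀^i·(1−p₀)^(n−i)
p-value (one-sided, H₁ less) = 0.36983
At α=0.01: p ≥ α → fail to reject H₀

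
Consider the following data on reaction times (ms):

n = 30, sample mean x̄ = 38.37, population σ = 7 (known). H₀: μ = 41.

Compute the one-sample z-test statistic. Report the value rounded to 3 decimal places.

SE = σ/√n = 7/√30 = 1.2780
z = (x̄−μ₀)/SE = (38.37−41)/1.2780 = -2.0579

test statistic = -2.058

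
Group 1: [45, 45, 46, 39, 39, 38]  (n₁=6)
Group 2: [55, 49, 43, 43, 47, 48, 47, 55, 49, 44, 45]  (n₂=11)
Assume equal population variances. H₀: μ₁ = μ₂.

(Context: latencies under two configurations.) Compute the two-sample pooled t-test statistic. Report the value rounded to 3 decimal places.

x̄₁=42.000, s₁=3.688, n₁=6
x̄₂=47.727, s₂=4.197, n₂=11
s_p² = [5·3.688² + 10·4.197²]/15 = 16.2788
SE = √(s_p²·(1/6+1/11)) = 2.0477
t = (42.000−47.727)/2.0477 = -2.7969
df = 15

test statistic = -2.797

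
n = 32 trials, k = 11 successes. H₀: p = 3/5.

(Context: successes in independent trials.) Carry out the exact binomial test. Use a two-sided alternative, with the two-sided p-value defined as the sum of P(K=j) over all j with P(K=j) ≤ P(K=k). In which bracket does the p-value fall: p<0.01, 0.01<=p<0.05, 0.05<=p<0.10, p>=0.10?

Exact binomial: n=32, k=11, p₀=3/5=0.6000
P(X=j) = C(n,j)·p₀^j·(1−p₀)^(n−j); p = Σ P(X=j) over j with P(X=j) ≤ P(X=11)
p-value (two-sided) = 0.00371
→ bracket: p<0.01

p-value bracket: p<0.01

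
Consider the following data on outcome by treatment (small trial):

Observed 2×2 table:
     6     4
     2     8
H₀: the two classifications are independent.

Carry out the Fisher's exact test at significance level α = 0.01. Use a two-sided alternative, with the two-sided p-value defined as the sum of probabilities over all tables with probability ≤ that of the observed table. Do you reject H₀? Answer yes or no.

reject H₀: no

Margins: r₁=10, r₂=10, c₁=8, c₂=12, n=20
p_obs = C(10,6)·C(10,2)/C(20,8); sum pmf over tables with pmf ≤ p_obs
p-value (two-sided) = 0.16980
At α=0.01: p ≥ α → fail to reject H₀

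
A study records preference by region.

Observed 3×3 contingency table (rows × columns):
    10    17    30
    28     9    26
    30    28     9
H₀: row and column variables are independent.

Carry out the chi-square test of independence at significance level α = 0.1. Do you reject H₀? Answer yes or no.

Row totals [57, 63, 67], col totals [68, 54, 65], n=187
χ² = (10−20.73)²/20.73 + (17−16.46)²/16.46 + (30−19.81)²/19.81 + (28−22.91)²/22.91 + (9−18.19)²/18.19 + (26−21.90)²/21.90 + (30−24.36)²/24.36 + (28−19.35)²/19.35 + (9−23.29)²/23.29 = 31.2921
df = 4
p-value (upper-tail) = 0.00000
At α=0.1: p < α → reject H₀

reject H₀: yes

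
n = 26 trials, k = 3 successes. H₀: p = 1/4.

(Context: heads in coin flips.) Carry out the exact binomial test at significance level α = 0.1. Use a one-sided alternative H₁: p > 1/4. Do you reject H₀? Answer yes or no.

reject H₀: no

Exact binomial: n=26, k=3, p₀=1/4=0.2500
P(X≥3) from Σ C(n,i)·p₀^i·(1−p₀)^(n−i)
p-value (one-sided, H₁ greater) = 0.97416
At α=0.1: p ≥ α → fail to reject H₀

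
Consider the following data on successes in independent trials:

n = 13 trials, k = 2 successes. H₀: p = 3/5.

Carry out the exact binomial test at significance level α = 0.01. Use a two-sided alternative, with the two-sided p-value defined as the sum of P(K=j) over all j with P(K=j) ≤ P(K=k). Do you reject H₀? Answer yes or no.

Exact binomial: n=13, k=2, p₀=3/5=0.6000
P(X=j) = C(n,j)·p₀^j·(1−p₀)^(n−j); p = Σ P(X=j) over j with P(X=j) ≤ P(X=2)
p-value (two-sided) = 0.00132
At α=0.01: p < α → reject H₀

reject H₀: yes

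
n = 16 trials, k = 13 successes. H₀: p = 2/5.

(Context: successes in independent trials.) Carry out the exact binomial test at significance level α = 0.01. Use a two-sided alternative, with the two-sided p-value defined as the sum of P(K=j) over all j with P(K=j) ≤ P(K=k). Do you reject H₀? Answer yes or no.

Exact binomial: n=16, k=13, p₀=2/5=0.4000
P(X=j) = C(n,j)·p₀^j·(1−p₀)^(n−j); p = Σ P(X=j) over j with P(X=j) ≤ P(X=13)
p-value (two-sided) = 0.00122
At α=0.01: p < α → reject H₀

reject H₀: yes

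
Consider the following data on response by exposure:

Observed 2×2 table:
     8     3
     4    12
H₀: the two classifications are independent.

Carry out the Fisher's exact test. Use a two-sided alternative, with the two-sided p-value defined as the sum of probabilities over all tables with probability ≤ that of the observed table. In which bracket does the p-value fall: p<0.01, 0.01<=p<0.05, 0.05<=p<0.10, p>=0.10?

Margins: r₁=11, r₂=16, c₁=12, c₂=15, n=27
p_obs = C(11,8)·C(16,4)/C(27,12); sum pmf over tables with pmf ≤ p_obs
p-value (two-sided) = 0.02199
→ bracket: 0.01<=p<0.05

p-value bracket: 0.01<=p<0.05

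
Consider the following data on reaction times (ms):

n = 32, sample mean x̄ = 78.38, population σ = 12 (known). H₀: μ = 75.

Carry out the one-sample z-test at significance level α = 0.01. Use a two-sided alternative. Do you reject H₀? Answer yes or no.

reject H₀: no

SE = σ/√n = 12/√32 = 2.1213
z = (x̄−μ₀)/SE = (78.38−75)/2.1213 = 1.5933
p-value (two-sided) = 0.11108
At α=0.01: p ≥ α → fail to reject H₀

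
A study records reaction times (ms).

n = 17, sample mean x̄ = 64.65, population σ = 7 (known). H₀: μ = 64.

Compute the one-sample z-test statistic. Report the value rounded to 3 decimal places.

test statistic = 0.383

SE = σ/√n = 7/√17 = 1.6977
z = (x̄−μ₀)/SE = (64.65−64)/1.6977 = 0.3829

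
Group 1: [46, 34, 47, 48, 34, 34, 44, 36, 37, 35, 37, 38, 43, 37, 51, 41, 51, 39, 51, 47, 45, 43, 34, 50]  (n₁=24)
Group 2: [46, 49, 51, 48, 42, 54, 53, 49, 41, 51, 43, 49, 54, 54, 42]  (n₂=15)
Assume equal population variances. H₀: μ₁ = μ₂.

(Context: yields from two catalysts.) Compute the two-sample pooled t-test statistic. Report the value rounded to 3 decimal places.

test statistic = -3.599

x̄₁=41.750, s₁=6.131, n₁=24
x̄₂=48.400, s₂=4.641, n₂=15
s_p² = [23·6.131² + 14·4.641²]/37 = 31.5162
SE = √(s_p²·(1/24+1/15)) = 1.8478
t = (41.750−48.400)/1.8478 = -3.5989
df = 37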